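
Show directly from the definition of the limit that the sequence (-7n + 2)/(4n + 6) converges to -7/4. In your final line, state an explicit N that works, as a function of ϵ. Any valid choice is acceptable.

N = (25/8)/ϵ

Suppose ϵ > 0. For n ≥ 1, |(-7n + 2)/(4n + 6) + 7/4| = |50|/(4(4n + 6)) = 50/(4(4n + 6)).
Since 4n + 6 ≥ 4n for n ≥ 1, this is ≤ 50/(4·4n) = (25/8)/n.
So |(-7n + 2)/(4n + 6) + 7/4| < ϵ whenever n > (25/8)/ϵ.
Take N = (25/8)/ϵ. If n > N then |(-7n + 2)/(4n + 6) + 7/4| ≤ (25/8)/n < ϵ.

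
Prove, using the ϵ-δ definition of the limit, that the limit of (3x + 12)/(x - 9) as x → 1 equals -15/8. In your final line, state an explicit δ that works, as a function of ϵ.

Let ϵ > 0 be given. We want δ > 0 with 0 < |x − 1| < δ ⇒ |(3x + 12)/(x - 9) + 15/8| < ϵ.
Combining over a common denominator, (3x + 12)/(x - 9) + 15/8 = [(3x + 12)·(-8) − 15·(x - 9)] / [(-8)·(x - 9)] = -39(x − 1) / ((-8)(x - 9)).
So |(3x + 12)/(x - 9) + 15/8| = 39|x − 1| / (8·|x − 9|).
Require δ ≤ 4, so |x − 9| ≥ |-8| − |x − 1| > 8 − 4 = 4.
Hence |(3x + 12)/(x - 9) + 15/8| < 39|x − 1|/(8·4) = (39/32)|x − 1|, which is < ϵ once |x − 1| < (32/39)ϵ.
Take δ = min(4, (32/39)ϵ). Then 0 < |x − 1| < δ forces both bounds, so |(3x + 12)/(x - 9) + 15/8| < ϵ.

δ = min(4, (32/39)ϵ)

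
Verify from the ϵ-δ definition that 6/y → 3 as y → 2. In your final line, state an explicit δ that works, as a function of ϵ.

Let ϵ > 0. We seek δ > 0 such that 0 < |y − 2| < δ implies |6/y − 3| < ϵ.
|6/y − 3| = 6·|2 − y|/(2·|y|) = 6|y − 2|/(2|y|).
Require δ ≤ 1 so that |y| > 2 − 1 = 1, hence 2|y| > 2.
Then |6/y − 3| < 6|y − 2|/2, which is < ϵ when |y − 2| < (1/3)ϵ.
Take δ = min(1, (1/3)ϵ). Then 0 < |y − 2| < δ gives both |y − 2| < 1 and |y − 2| < (1/3)ϵ, so |6/y − 3| < ϵ.

δ = min(1, (1/3)ϵ)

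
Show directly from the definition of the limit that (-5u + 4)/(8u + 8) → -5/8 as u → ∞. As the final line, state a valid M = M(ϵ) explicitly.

M = (9/8)/ϵ

Let ϵ > 0. We seek M > 0 such that u > M implies |(-5u + 4)/(8u + 8) + 5/8| < ϵ.
(-5u + 4)/(8u + 8) + 5/8 = (8(-5u + 4) − (-5)(8u + 8)) / (8(8u + 8)) = 72/(8(8u + 8)).
For u > 0 we have 8u + 8 > 8u, so |(-5u + 4)/(8u + 8) + 5/8| = 72/(8(8u + 8)) < 72/(8·8u) = (9/8)/u.
Thus |(-5u + 4)/(8u + 8) + 5/8| < ϵ whenever u > (9/8)/ϵ.
Take M = (9/8)/ϵ. If u > M then |(-5u + 4)/(8u + 8) + 5/8| < (9/8)/u < ϵ.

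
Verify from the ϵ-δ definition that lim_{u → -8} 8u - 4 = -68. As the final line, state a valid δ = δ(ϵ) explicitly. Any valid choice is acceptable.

δ = ϵ/8

Let ϵ > 0. We need δ > 0 so that 0 < |u + 8| < δ implies |(8u - 4) + 68| < ϵ.
Since (8u - 4) + 68 = 8(u + 8), we have |(8u - 4) + 68| = 8|u + 8|.
Thus it suffices that |u + 8| < ϵ/8.
Take δ = ϵ/8. If 0 < |u + 8| < δ then |(8u - 4) + 68| = 8|u + 8| < 8·(ϵ/8) = ϵ.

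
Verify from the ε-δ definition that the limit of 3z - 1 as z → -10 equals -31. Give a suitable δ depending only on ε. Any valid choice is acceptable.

δ = ε/3

Let ε > 0. We need δ > 0 so that 0 < |z + 10| < δ implies |(3z - 1) + 31| < ε.
Since (3z - 1) + 31 = 3(z + 10), we have |(3z - 1) + 31| = 3|z + 10|.
Thus it suffices that |z + 10| < ε/3.
Choosing δ = ε/3 gives |(3z - 1) + 31| = 3|z + 10| < ε whenever |z + 10| < δ.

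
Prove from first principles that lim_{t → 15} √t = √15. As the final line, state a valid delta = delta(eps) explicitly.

delta = min(15, √15·eps)

Let eps > 0 be given. We want delta > 0 such that 0 < |t − 15| < delta implies |√t − √15| < eps.
Rationalise: √t − √15 = (t − 15)/(√t + √15), so |√t − √15| = |t − 15|/(√t + √15).
Restrict delta ≤ 15 so that |t − 15| < 15 forces t > 0, and then √t + √15 > √15.
Hence |√t − √15| < |t − 15|/√15, which is < eps once |t − 15| < √15·eps.
Take delta = min(15, √15·eps). If 0 < |t − 15| < delta then t > 0 and |√t − √15| < |t − 15|/√15 < eps.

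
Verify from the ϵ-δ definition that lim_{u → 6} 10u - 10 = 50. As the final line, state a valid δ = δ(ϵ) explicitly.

Let ϵ > 0. We need δ > 0 so that 0 < |u − 6| < δ implies |(10u - 10) − 50| < ϵ.
|(10u - 10) − 50| = |10u - 60| = 10|u − 6|.
Thus it suffices that |u − 6| < ϵ/10.
Choosing δ = ϵ/10 gives |(10u - 10) − 50| = 10|u − 6| < ϵ whenever |u − 6| < δ.

δ = ϵ/10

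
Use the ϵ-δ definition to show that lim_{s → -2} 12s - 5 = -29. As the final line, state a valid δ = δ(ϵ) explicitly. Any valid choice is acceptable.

Let ϵ > 0 be given. We need δ > 0 so that 0 < |s + 2| < δ implies |(12s - 5) + 29| < ϵ.
Since (12s - 5) + 29 = 12(s + 2), we have |(12s - 5) + 29| = 12|s + 2|.
So 12|s + 2| < ϵ exactly when |s + 2| < ϵ/12.
Choosing δ = ϵ/12 gives |(12s - 5) + 29| = 12|s + 2| < ϵ whenever |s + 2| < δ.

δ = ϵ/12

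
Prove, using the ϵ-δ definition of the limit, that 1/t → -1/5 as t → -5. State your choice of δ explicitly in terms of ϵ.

δ = min(5/2, (25/2)ϵ)

Let ϵ > 0 be given. We seek δ > 0 such that 0 < |t + 5| < δ implies |1/t + 1/5| < ϵ.
|1/t + 1/5| = |-5 − t|/(5·|t|) = |t + 5|/(5|t|).
Require δ ≤ 5/2 so that |t| > 5 − 5/2 = 5/2, hence 5|t| > 25/2.
Then |1/t + 1/5| < |t + 5|/(25/2), which is < ϵ when |t + 5| < (25/2)ϵ.
Take δ = min(5/2, (25/2)ϵ). Then 0 < |t + 5| < δ gives both |t + 5| < 5/2 and |t + 5| < (25/2)ϵ, so |1/t + 1/5| < ϵ.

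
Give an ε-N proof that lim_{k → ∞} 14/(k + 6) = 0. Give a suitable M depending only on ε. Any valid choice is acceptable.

Fix ε > 0. For k ≥ 1, |14/(k + 6) − 0| = 14/(k + 6) ≤ 14/k.
We need 14/k < ε, i.e. k > 14/ε.
Take M = 14/ε. If k > M then |14/(k + 6)| ≤ 14/k < ε.

M = 14/ε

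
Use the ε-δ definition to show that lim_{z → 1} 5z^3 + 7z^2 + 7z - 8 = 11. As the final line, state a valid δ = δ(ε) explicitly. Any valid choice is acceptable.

Let ε > 0. We want δ > 0 such that 0 < |z − 1| < δ implies |(5z^3 + 7z^2 + 7z - 8) − 11| < ε.
(5z^3 + 7z^2 + 7z - 8) − 11 = 5z^3 + 7z^2 + 7z - 19 = (z − 1)(5z^2 + 12z + 19).
So |(5z^3 + 7z^2 + 7z - 8) − 11| = |z − 1|·|5z^2 + 12z + 19|.
Require δ ≤ 1. Then |z − 1| < 1 gives |z| < 2, and by the triangle inequality |5z^2 + 12z + 19| ≤ 5·2^2 + 12·2 + 19 = 63.
Hence |(5z^3 + 7z^2 + 7z - 8) − 11| ≤ 63|z − 1| < ε provided |z − 1| < ε/63.
Take δ = min(1, ε/63). Then 0 < |z − 1| < δ gives both |z − 1| < 1 and |z − 1| < ε/63, so |(5z^3 + 7z^2 + 7z - 8) − 11| < ε.

δ = min(1, ε/63)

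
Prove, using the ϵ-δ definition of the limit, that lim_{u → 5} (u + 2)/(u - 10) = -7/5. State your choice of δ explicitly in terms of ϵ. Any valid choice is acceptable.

δ = min(5/2, (25/24)ϵ)

Suppose ϵ > 0. We want δ > 0 with 0 < |u − 5| < δ ⇒ |(u + 2)/(u - 10) + 7/5| < ϵ.
Combining over a common denominator, (u + 2)/(u - 10) + 7/5 = [(u + 2)·(-5) − 7·(u - 10)] / [(-5)·(u - 10)] = -12(u − 5) / ((-5)(u - 10)).
So |(u + 2)/(u - 10) + 7/5| = 12|u − 5| / (5·|u − 10|).
Require δ ≤ 5/2, so |u − 10| ≥ |-5| − |u − 5| > 5 − 5/2 = 5/2.
Hence |(u + 2)/(u - 10) + 7/5| < 12|u − 5|/(5·(5/2)) = (24/25)|u − 5|, which is < ϵ once |u − 5| < (25/24)ϵ.
Take δ = min(5/2, (25/24)ϵ). Then 0 < |u − 5| < δ forces both bounds, so |(u + 2)/(u - 10) + 7/5| < ϵ.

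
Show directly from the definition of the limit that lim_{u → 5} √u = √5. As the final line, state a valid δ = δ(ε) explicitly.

δ = min(5, √5·ε)

Suppose ε > 0. We want δ > 0 such that 0 < |u − 5| < δ implies |√u − √5| < ε.
Multiplying by the conjugate, |√u − √5| = |u − 5|/(√u + √5).
Restrict δ ≤ 5 so that |u − 5| < 5 forces u > 0, and then √u + √5 > √5.
Hence |√u − √5| < |u − 5|/√5, which is < ε once |u − 5| < √5·ε.
Take δ = min(5, √5·ε). If 0 < |u − 5| < δ then u > 0 and |√u − √5| < |u − 5|/√5 < ε.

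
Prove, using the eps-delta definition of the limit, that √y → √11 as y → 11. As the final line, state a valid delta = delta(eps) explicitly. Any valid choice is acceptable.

Suppose eps > 0. We want delta > 0 such that 0 < |y − 11| < delta implies |√y − √11| < eps.
Multiplying by the conjugate, |√y − √11| = |y − 11|/(√y + √11).
Restrict delta ≤ 11 so that |y − 11| < 11 forces y > 0, and then √y + √11 > √11.
Hence |√y − √11| < |y − 11|/√11, which is < eps once |y − 11| < √11·eps.
Take delta = min(11, √11·eps). If 0 < |y − 11| < delta then y > 0 and |√y − √11| < |y − 11|/√11 < eps.

delta = min(11, √11·eps)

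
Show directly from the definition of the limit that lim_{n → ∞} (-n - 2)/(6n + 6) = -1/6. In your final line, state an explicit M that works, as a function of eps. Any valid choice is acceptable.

M = (1/6)/eps

Let eps > 0 be given. For n ≥ 1, |(-n - 2)/(6n + 6) + 1/6| = |-6|/(6(6n + 6)) = 6/(6(6n + 6)).
Since 6n + 6 ≥ 6n for n ≥ 1, this is ≤ 6/(6·6n) = (1/6)/n.
So |(-n - 2)/(6n + 6) + 1/6| < eps whenever n > (1/6)/eps.
Take M = (1/6)/eps. If n > M then |(-n - 2)/(6n + 6) + 1/6| ≤ (1/6)/n < eps.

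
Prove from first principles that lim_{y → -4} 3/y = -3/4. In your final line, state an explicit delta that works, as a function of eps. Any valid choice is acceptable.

Suppose eps > 0. We seek delta > 0 such that 0 < |y + 4| < delta implies |3/y + 3/4| < eps.
|3/y + 3/4| = 3·|-4 − y|/(4·|y|) = 3|y + 4|/(4|y|).
Restrict delta ≤ 2. Then |y + 4| < 2 gives |y| > 2, so 4|y| > 8.
Then |3/y + 3/4| < 3|y + 4|/8, which is < eps when |y + 4| < (8/3)eps.
Take delta = min(2, (8/3)eps). Then 0 < |y + 4| < delta gives both |y + 4| < 2 and |y + 4| < (8/3)eps, so |3/y + 3/4| < eps.

delta = min(2, (8/3)eps)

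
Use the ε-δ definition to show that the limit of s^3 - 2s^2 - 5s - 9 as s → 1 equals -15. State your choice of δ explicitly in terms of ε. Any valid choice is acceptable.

Fix ε > 0. We want δ > 0 such that 0 < |s − 1| < δ implies |(s^3 - 2s^2 - 5s - 9) + 15| < ε.
(s^3 - 2s^2 - 5s - 9) + 15 = s^3 - 2s^2 - 5s + 6 = (s − 1)(s^2 - s - 6).
So |(s^3 - 2s^2 - 5s - 9) + 15| = |s − 1|·|s^2 - s - 6|.
Require δ ≤ 1. Then |s − 1| < 1 gives |s| < 2, and by the triangle inequality |s^2 - s - 6| ≤ 2^2 + 2 + 6 = 12.
Hence |(s^3 - 2s^2 - 5s - 9) + 15| ≤ 12|s − 1| < ε provided |s − 1| < ε/12.
Take δ = min(1, ε/12). Then 0 < |s − 1| < δ gives both |s − 1| < 1 and |s − 1| < ε/12, so |(s^3 - 2s^2 - 5s - 9) + 15| < ε.

δ = min(1, ε/12)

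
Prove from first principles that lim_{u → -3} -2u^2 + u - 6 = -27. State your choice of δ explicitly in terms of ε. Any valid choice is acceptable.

Fix ε > 0. We want δ > 0 such that 0 < |u + 3| < δ implies |(-2u^2 + u - 6) + 27| < ε.
(-2u^2 + u - 6) + 27 = -2u^2 + u + 21 = (u + 3)(-2u + 7).
So |(-2u^2 + u - 6) + 27| = |u + 3|·|-2u + 7|.
Assume first that |u + 3| < 1, so |u| < 4. Then |-2u + 7| ≤ 2·4 + 7 = 15.
Hence |(-2u^2 + u - 6) + 27| ≤ 15|u + 3| < ε provided |u + 3| < ε/15.
Choosing δ = min(1, ε/15) ensures both conditions, hence |(-2u^2 + u - 6) + 27| < ε.

δ = min(1, ε/15)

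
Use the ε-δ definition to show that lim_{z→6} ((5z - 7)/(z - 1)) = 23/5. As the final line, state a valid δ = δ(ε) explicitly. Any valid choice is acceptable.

δ = min(5/2, (25/4)ε)

Let ε > 0 be given. We want δ > 0 with 0 < |z − 6| < δ ⇒ |(5z - 7)/(z - 1) − (23/5)| < ε.
Combining over a common denominator, (5z - 7)/(z - 1) − (23/5) = [(5z - 7)·5 − 23·(z - 1)] / [5·(z - 1)] = 2(z − 6) / (5(z - 1)).
So |(5z - 7)/(z - 1) − (23/5)| = 2|z − 6| / (5·|z − 1|).
Require δ ≤ 5/2, so |z − 1| ≥ |5| − |z − 6| > 5 − 5/2 = 5/2.
Hence |(5z - 7)/(z - 1) − (23/5)| < 2|z − 6|/(5·(5/2)) = (4/25)|z − 6|, which is < ε once |z − 6| < (25/4)ε.
Take δ = min(5/2, (25/4)ε). Then 0 < |z − 6| < δ forces both bounds, so |(5z - 7)/(z - 1) − (23/5)| < ε.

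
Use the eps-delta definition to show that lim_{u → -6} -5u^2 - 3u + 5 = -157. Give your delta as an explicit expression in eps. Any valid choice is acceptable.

Fix eps > 0. We want delta > 0 such that 0 < |u + 6| < delta implies |(-5u^2 - 3u + 5) + 157| < eps.
(-5u^2 - 3u + 5) + 157 = -5u^2 - 3u + 162 = (u + 6)(-5u + 27).
So |(-5u^2 - 3u + 5) + 157| = |u + 6|·|-5u + 27|.
Assume first that |u + 6| < 1, so |u| < 7. Then |-5u + 27| ≤ 5·7 + 27 = 62.
Hence |(-5u^2 - 3u + 5) + 157| ≤ 62|u + 6| < eps provided |u + 6| < eps/62.
Take delta = min(1, eps/62). Then 0 < |u + 6| < delta gives both |u + 6| < 1 and |u + 6| < eps/62, so |(-5u^2 - 3u + 5) + 157| < eps.

delta = min(1, eps/62)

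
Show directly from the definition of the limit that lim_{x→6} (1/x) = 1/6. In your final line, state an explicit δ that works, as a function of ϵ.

Let ϵ > 0 be given. We seek δ > 0 such that 0 < |x − 6| < δ implies |1/x − (1/6)| < ϵ.
|1/x − (1/6)| = |6 − x|/(6·|x|) = |x − 6|/(6|x|).
Require δ ≤ 3 so that |x| > 6 − 3 = 3, hence 6|x| > 18.
Then |1/x − (1/6)| < |x − 6|/18, which is < ϵ when |x − 6| < 18ϵ.
Take δ = min(3, 18ϵ). Then 0 < |x − 6| < δ gives both |x − 6| < 3 and |x − 6| < 18ϵ, so |1/x − (1/6)| < ϵ.

δ = min(3, 18ϵ)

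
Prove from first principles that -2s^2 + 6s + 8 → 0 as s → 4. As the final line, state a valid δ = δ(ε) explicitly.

δ = min(2, ε/14)

Let ε > 0. We want δ > 0 such that 0 < |s − 4| < δ implies |(-2s^2 + 6s + 8)| < ε.
(-2s^2 + 6s + 8) = -2s^2 + 6s + 8 = (s − 4)(-2s - 2).
So |(-2s^2 + 6s + 8)| = |s − 4|·|-2s - 2|.
Assume first that |s − 4| < 2, so |s| < 6. Then |-2s - 2| ≤ 2·6 + 2 = 14.
Hence |(-2s^2 + 6s + 8)| ≤ 14|s − 4| < ε provided |s − 4| < ε/14.
Take δ = min(2, ε/14). Then 0 < |s − 4| < δ gives both |s − 4| < 2 and |s − 4| < ε/14, so |(-2s^2 + 6s + 8)| < ε.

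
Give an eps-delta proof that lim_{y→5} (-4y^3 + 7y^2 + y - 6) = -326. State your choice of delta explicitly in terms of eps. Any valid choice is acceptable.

Suppose eps > 0. We want delta > 0 such that 0 < |y − 5| < delta implies |(-4y^3 + 7y^2 + y - 6) + 326| < eps.
(-4y^3 + 7y^2 + y - 6) + 326 = -4y^3 + 7y^2 + y + 320 = (y − 5)(-4y^2 - 13y - 64).
So |(-4y^3 + 7y^2 + y - 6) + 326| = |y − 5|·|-4y^2 - 13y - 64|.
Require delta ≤ 1. Then |y − 5| < 1 gives |y| < 6, and by the triangle inequality |-4y^2 - 13y - 64| ≤ 4·6^2 + 13·6 + 64 = 286.
Hence |(-4y^3 + 7y^2 + y - 6) + 326| ≤ 286|y − 5| < eps provided |y − 5| < eps/286.
Take delta = min(1, eps/286). Then 0 < |y − 5| < delta gives both |y − 5| < 1 and |y − 5| < eps/286, so |(-4y^3 + 7y^2 + y - 6) + 326| < eps.

delta = min(1, eps/286)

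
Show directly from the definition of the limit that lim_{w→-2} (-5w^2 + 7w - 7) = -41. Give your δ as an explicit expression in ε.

Let ε > 0 be given. We want δ > 0 such that 0 < |w + 2| < δ implies |(-5w^2 + 7w - 7) + 41| < ε.
(-5w^2 + 7w - 7) + 41 = -5w^2 + 7w + 34 = (w + 2)(-5w + 17).
So |(-5w^2 + 7w - 7) + 41| = |w + 2|·|-5w + 17|.
Assume first that |w + 2| < 1, so |w| < 3. Then |-5w + 17| ≤ 5·3 + 17 = 32.
Hence |(-5w^2 + 7w - 7) + 41| ≤ 32|w + 2| < ε provided |w + 2| < ε/32.
Choosing δ = min(1, ε/32) ensures both conditions, hence |(-5w^2 + 7w - 7) + 41| < ε.

δ = min(1, ε/32)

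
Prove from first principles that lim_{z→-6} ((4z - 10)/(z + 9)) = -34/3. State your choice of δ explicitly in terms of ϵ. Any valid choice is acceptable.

Let ϵ > 0. We want δ > 0 with 0 < |z + 6| < δ ⇒ |(4z - 10)/(z + 9) + 34/3| < ϵ.
Combining over a common denominator, (4z - 10)/(z + 9) + 34/3 = [(4z - 10)·3 − (-34)·(z + 9)] / [3·(z + 9)] = 46(z + 6) / (3(z + 9)).
So |(4z - 10)/(z + 9) + 34/3| = 46|z + 6| / (3·|z + 9|).
Restrict δ ≤ 3/2. Then |z + 6| < 3/2 gives |z + 9| = |(z + 6) + 3| ≥ 3 − 3/2 = 3/2.
Hence |(4z - 10)/(z + 9) + 34/3| < 46|z + 6|/(3·(3/2)) = (92/9)|z + 6|, which is < ϵ once |z + 6| < (9/92)ϵ.
Take δ = min(3/2, (9/92)ϵ). Then 0 < |z + 6| < δ forces both bounds, so |(4z - 10)/(z + 9) + 34/3| < ϵ.

δ = min(3/2, (9/92)ϵ)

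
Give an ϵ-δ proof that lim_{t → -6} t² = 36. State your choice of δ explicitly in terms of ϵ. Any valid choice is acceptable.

δ = min(1, ϵ/13)

Suppose ϵ > 0. We seek δ > 0 with 0 < |t + 6| < δ ⇒ |t² − 36| < ϵ.
Factor: t² − 36 = (t + 6)(t - 6), so |t² − 36| = |t + 6|·|t - 6|.
Impose δ ≤ 1 so that |t| < 7; then |t - 6| ≤ 13.
Hence |t² − 36| ≤ 13|t + 6|, which is < ϵ once |t + 6| < ϵ/13.
Take δ = min(1, ϵ/13). If 0 < |t + 6| < δ then both bounds hold and |t² − 36| ≤ 13|t + 6| < 13·(ϵ/13) = ϵ.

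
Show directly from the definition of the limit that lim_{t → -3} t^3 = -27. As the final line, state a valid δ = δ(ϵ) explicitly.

Let ϵ > 0 be given. We seek δ > 0 with 0 < |t + 3| < δ ⇒ |t^3 + 27| < ϵ.
Factor: t^3 + 27 = (t + 3)(t^2 - 3t + 9), so |t^3 + 27| = |t + 3|·|t^2 - 3t + 9|.
Restrict δ ≤ 1. Then |t + 3| < 1 gives |t| < 4, so by the triangle inequality |t^2 - 3t + 9| ≤ 4^2 + 3·4 + 9 = 37.
Hence |t^3 + 27| ≤ 37|t + 3|, which is < ϵ once |t + 3| < ϵ/37.
Take δ = min(1, ϵ/37). If 0 < |t + 3| < δ then both bounds hold and |t^3 + 27| ≤ 37|t + 3| < 37·(ϵ/37) = ϵ.

δ = min(1, ϵ/37)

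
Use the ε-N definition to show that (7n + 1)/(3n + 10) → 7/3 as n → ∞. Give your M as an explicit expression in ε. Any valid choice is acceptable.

Let ε > 0 be given. For n ≥ 1, |(7n + 1)/(3n + 10) − (7/3)| = |-67|/(3(3n + 10)) = 67/(3(3n + 10)).
Since 3n + 10 ≥ 3n for n ≥ 1, this is ≤ 67/(3·3n) = (67/9)/n.
So |(7n + 1)/(3n + 10) − (7/3)| < ε whenever n > (67/9)/ε.
Take M = (67/9)/ε. If n > M then |(7n + 1)/(3n + 10) − (7/3)| ≤ (67/9)/n < ε.

M = (67/9)/ε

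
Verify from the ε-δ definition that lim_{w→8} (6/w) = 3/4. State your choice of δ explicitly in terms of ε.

Suppose ε > 0. We seek δ > 0 such that 0 < |w − 8| < δ implies |6/w − (3/4)| < ε.
|6/w − (3/4)| = 6·|8 − w|/(8·|w|) = 6|w − 8|/(8|w|).
Restrict δ ≤ 4. Then |w − 8| < 4 gives |w| > 4, so 8|w| > 32.
Then |6/w − (3/4)| < 6|w − 8|/32, which is < ε when |w − 8| < (16/3)ε.
Take δ = min(4, (16/3)ε). Then 0 < |w − 8| < δ gives both |w − 8| < 4 and |w − 8| < (16/3)ε, so |6/w − (3/4)| < ε.

δ = min(4, (16/3)ε)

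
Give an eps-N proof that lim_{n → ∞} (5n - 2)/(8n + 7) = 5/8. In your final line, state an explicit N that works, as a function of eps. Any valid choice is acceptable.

Fix eps > 0. For n ≥ 1, |(5n - 2)/(8n + 7) − (5/8)| = |-51|/(8(8n + 7)) = 51/(8(8n + 7)).
Since 8n + 7 ≥ 8n for n ≥ 1, this is ≤ 51/(8·8n) = (51/64)/n.
So |(5n - 2)/(8n + 7) − (5/8)| < eps whenever n > (51/64)/eps.
Take N = (51/64)/eps. If n > N then |(5n - 2)/(8n + 7) − (5/8)| ≤ (51/64)/n < eps.

N = (51/64)/eps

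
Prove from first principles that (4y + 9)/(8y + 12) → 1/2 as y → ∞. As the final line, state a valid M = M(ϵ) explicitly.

Let ϵ > 0. We seek M > 0 such that y > M implies |(4y + 9)/(8y + 12) − (1/2)| < ϵ.
(4y + 9)/(8y + 12) − (1/2) = (8(4y + 9) − 4(8y + 12)) / (8(8y + 12)) = 24/(8(8y + 12)).
For y > 0 we have 8y + 12 > 8y, so |(4y + 9)/(8y + 12) − (1/2)| = 24/(8(8y + 12)) < 24/(8·8y) = (3/8)/y.
Thus |(4y + 9)/(8y + 12) − (1/2)| < ϵ whenever y > (3/8)/ϵ.
Take M = (3/8)/ϵ. If y > M then |(4y + 9)/(8y + 12) − (1/2)| < (3/8)/y < ϵ.

M = (3/8)/ϵ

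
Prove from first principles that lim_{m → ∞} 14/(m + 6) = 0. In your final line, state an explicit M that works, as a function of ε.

Let ε > 0 be given. For m ≥ 1, |14/(m + 6) − 0| = 14/(m + 6) ≤ 14/m.
We need 14/m < ε, i.e. m > 14/ε.
Take M = 14/ε. If m > M then |14/(m + 6)| ≤ 14/m < ε.

M = 14/ε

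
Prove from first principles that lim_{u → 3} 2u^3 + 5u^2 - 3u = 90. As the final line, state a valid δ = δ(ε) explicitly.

δ = min(2, ε/135)

Fix ε > 0. We want δ > 0 such that 0 < |u − 3| < δ implies |(2u^3 + 5u^2 - 3u) − 90| < ε.
(2u^3 + 5u^2 - 3u) − 90 = 2u^3 + 5u^2 - 3u - 90 = (u − 3)(2u^2 + 11u + 30).
So |(2u^3 + 5u^2 - 3u) − 90| = |u − 3|·|2u^2 + 11u + 30|.
Require δ ≤ 2. Then |u − 3| < 2 gives |u| < 5, and by the triangle inequality |2u^2 + 11u + 30| ≤ 2·5^2 + 11·5 + 30 = 135.
Hence |(2u^3 + 5u^2 - 3u) − 90| ≤ 135|u − 3| < ε provided |u − 3| < ε/135.
Choosing δ = min(2, ε/135) ensures both conditions, hence |(2u^3 + 5u^2 - 3u) − 90| < ε.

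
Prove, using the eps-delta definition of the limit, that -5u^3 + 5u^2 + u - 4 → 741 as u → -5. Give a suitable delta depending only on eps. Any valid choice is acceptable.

Fix eps > 0. We want delta > 0 such that 0 < |u + 5| < delta implies |(-5u^3 + 5u^2 + u - 4) − 741| < eps.
(-5u^3 + 5u^2 + u - 4) − 741 = -5u^3 + 5u^2 + u - 745 = (u + 5)(-5u^2 + 30u - 149).
So |(-5u^3 + 5u^2 + u - 4) − 741| = |u + 5|·|-5u^2 + 30u - 149|.
Assume first that |u + 5| < 1, so |u| < 6. Then |-5u^2 + 30u - 149| ≤ 5·6^2 + 30·6 + 149 = 509.
Hence |(-5u^3 + 5u^2 + u - 4) − 741| ≤ 509|u + 5| < eps provided |u + 5| < eps/509.
Choosing delta = min(1, eps/509) ensures both conditions, hence |(-5u^3 + 5u^2 + u - 4) − 741| < eps.

delta = min(1, eps/509)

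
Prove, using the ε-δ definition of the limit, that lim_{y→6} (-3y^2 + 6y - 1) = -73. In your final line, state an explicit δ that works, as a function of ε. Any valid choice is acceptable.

δ = min(1, ε/33)

Let ε > 0. We want δ > 0 such that 0 < |y − 6| < δ implies |(-3y^2 + 6y - 1) + 73| < ε.
(-3y^2 + 6y - 1) + 73 = -3y^2 + 6y + 72 = (y − 6)(-3y - 12).
So |(-3y^2 + 6y - 1) + 73| = |y − 6|·|-3y - 12|.
Assume first that |y − 6| < 1, so |y| < 7. Then |-3y - 12| ≤ 3·7 + 12 = 33.
Hence |(-3y^2 + 6y - 1) + 73| ≤ 33|y − 6| < ε provided |y − 6| < ε/33.
Take δ = min(1, ε/33). Then 0 < |y − 6| < δ gives both |y − 6| < 1 and |y − 6| < ε/33, so |(-3y^2 + 6y - 1) + 73| < ε.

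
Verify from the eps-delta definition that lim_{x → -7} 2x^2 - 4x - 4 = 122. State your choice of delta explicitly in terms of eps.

delta = min(1, eps/34)

Let eps > 0 be given. We want delta > 0 such that 0 < |x + 7| < delta implies |(2x^2 - 4x - 4) − 122| < eps.
(2x^2 - 4x - 4) − 122 = 2x^2 - 4x - 126 = (x + 7)(2x - 18).
So |(2x^2 - 4x - 4) − 122| = |x + 7|·|2x - 18|.
Assume first that |x + 7| < 1, so |x| < 8. Then |2x - 18| ≤ 2·8 + 18 = 34.
Hence |(2x^2 - 4x - 4) − 122| ≤ 34|x + 7| < eps provided |x + 7| < eps/34.
Choosing delta = min(1, eps/34) ensures both conditions, hence |(2x^2 - 4x - 4) − 122| < eps.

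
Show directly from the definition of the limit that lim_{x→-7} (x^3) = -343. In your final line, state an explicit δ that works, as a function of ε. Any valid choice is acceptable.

δ = min(2, ε/193)

Let ε > 0 be given. We seek δ > 0 with 0 < |x + 7| < δ ⇒ |x^3 + 343| < ε.
Factor: x^3 + 343 = (x + 7)(x^2 - 7x + 49), so |x^3 + 343| = |x + 7|·|x^2 - 7x + 49|.
Restrict δ ≤ 2. Then |x + 7| < 2 gives |x| < 9, so by the triangle inequality |x^2 - 7x + 49| ≤ 9^2 + 7·9 + 49 = 193.
Hence |x^3 + 343| ≤ 193|x + 7|, which is < ε once |x + 7| < ε/193.
Take δ = min(2, ε/193). If 0 < |x + 7| < δ then both bounds hold and |x^3 + 343| ≤ 193|x + 7| < 193·(ε/193) = ε.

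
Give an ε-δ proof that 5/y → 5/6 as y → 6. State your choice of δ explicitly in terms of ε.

Let ε > 0 be given. We seek δ > 0 such that 0 < |y − 6| < δ implies |5/y − (5/6)| < ε.
|5/y − (5/6)| = 5·|6 − y|/(6·|y|) = 5|y − 6|/(6|y|).
Restrict δ ≤ 3. Then |y − 6| < 3 gives |y| > 3, so 6|y| > 18.
Then |5/y − (5/6)| < 5|y − 6|/18, which is < ε when |y − 6| < (18/5)ε.
Take δ = min(3, (18/5)ε). Then 0 < |y − 6| < δ gives both |y − 6| < 3 and |y − 6| < (18/5)ε, so |5/y − (5/6)| < ε.

δ = min(3, (18/5)ε)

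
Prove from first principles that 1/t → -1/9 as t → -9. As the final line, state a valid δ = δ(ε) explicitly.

Let ε > 0. We seek δ > 0 such that 0 < |t + 9| < δ implies |1/t + 1/9| < ε.
|1/t + 1/9| = |-9 − t|/(9·|t|) = |t + 9|/(9|t|).
Restrict δ ≤ 9/2. Then |t + 9| < 9/2 gives |t| > 9/2, so 9|t| > 81/2.
Then |1/t + 1/9| < |t + 9|/(81/2), which is < ε when |t + 9| < (81/2)ε.
Take δ = min(9/2, (81/2)ε). Then 0 < |t + 9| < δ gives both |t + 9| < 9/2 and |t + 9| < (81/2)ε, so |1/t + 1/9| < ε.

δ = min(9/2, (81/2)ε)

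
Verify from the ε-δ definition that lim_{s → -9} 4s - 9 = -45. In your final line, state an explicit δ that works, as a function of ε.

Let ε > 0 be given. We need δ > 0 so that 0 < |s + 9| < δ implies |(4s - 9) + 45| < ε.
Since (4s - 9) + 45 = 4(s + 9), we have |(4s - 9) + 45| = 4|s + 9|.
Thus it suffices that |s + 9| < ε/4.
Choosing δ = ε/4 gives |(4s - 9) + 45| = 4|s + 9| < ε whenever |s + 9| < δ.

δ = ε/4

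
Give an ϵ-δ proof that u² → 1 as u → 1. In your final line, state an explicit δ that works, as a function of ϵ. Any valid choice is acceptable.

δ = min(2, ϵ/4)

Suppose ϵ > 0. We seek δ > 0 with 0 < |u − 1| < δ ⇒ |u² − 1| < ϵ.
Factor: u² − 1 = (u − 1)(u + 1), so |u² − 1| = |u − 1|·|u + 1|.
Restrict δ ≤ 2. Then |u − 1| < 2 gives |u| < 3, so by the triangle inequality |u + 1| ≤ 3 + 1 = 4.
Hence |u² − 1| ≤ 4|u − 1|, which is < ϵ once |u − 1| < ϵ/4.
Take δ = min(2, ϵ/4). If 0 < |u − 1| < δ then both bounds hold and |u² − 1| ≤ 4|u − 1| < 4·(ϵ/4) = ϵ.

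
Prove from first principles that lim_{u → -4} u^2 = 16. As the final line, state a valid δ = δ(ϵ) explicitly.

Suppose ϵ > 0. We seek δ > 0 with 0 < |u + 4| < δ ⇒ |u^2 − 16| < ϵ.
Factor: u^2 − 16 = (u + 4)(u - 4), so |u^2 − 16| = |u + 4|·|u - 4|.
Restrict δ ≤ 1. Then |u + 4| < 1 gives |u| < 5, so by the triangle inequality |u - 4| ≤ 5 + 4 = 9.
Hence |u^2 − 16| ≤ 9|u + 4|, which is < ϵ once |u + 4| < ϵ/9.
Take δ = min(1, ϵ/9). If 0 < |u + 4| < δ then both bounds hold and |u^2 − 16| ≤ 9|u + 4| < 9·(ϵ/9) = ϵ.

δ = min(1, ϵ/9)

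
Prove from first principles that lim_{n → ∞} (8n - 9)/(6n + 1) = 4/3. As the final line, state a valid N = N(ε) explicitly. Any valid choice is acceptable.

N = (31/18)/ε

Suppose ε > 0. For n ≥ 1, |(8n - 9)/(6n + 1) − (4/3)| = |-62|/(6(6n + 1)) = 62/(6(6n + 1)).
Since 6n + 1 ≥ 6n for n ≥ 1, this is ≤ 62/(6·6n) = (31/18)/n.
So |(8n - 9)/(6n + 1) − (4/3)| < ε whenever n > (31/18)/ε.
Take N = (31/18)/ε. If n > N then |(8n - 9)/(6n + 1) − (4/3)| ≤ (31/18)/n < ε.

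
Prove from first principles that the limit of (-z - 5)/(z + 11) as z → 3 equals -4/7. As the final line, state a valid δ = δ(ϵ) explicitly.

Let ϵ > 0. We want δ > 0 with 0 < |z − 3| < δ ⇒ |(-z - 5)/(z + 11) + 4/7| < ϵ.
Combining over a common denominator, (-z - 5)/(z + 11) + 4/7 = [(-z - 5)·14 − (-8)·(z + 11)] / [14·(z + 11)] = -6(z − 3) / (14(z + 11)).
So |(-z - 5)/(z + 11) + 4/7| = 6|z − 3| / (14·|z + 11|).
Require δ ≤ 7, so |z + 11| ≥ |14| − |z − 3| > 14 − 7 = 7.
Hence |(-z - 5)/(z + 11) + 4/7| < 6|z − 3|/(14·7) = (3/49)|z − 3|, which is < ϵ once |z − 3| < (49/3)ϵ.
Take δ = min(7, (49/3)ϵ). Then 0 < |z − 3| < δ forces both bounds, so |(-z - 5)/(z + 11) + 4/7| < ϵ.

δ = min(7, (49/3)ϵ)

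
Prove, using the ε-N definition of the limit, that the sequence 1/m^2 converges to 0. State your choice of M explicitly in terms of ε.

Suppose ε > 0. For m ≥ 1, |1/m^2 − 0| = 1/m^2.
1/m^2 < ε ⇔ m^2 > 1/ε ⇔ m > (1/ε)^{1/2}.
Take M = (1/ε)^{1/2}. Then m > M implies 1/m^2 < ε.

M = (1/ε)^{1/2}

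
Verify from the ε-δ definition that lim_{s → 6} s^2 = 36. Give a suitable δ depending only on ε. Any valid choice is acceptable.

Let ε > 0 be given. We seek δ > 0 with 0 < |s − 6| < δ ⇒ |s^2 − 36| < ε.
Factor: s^2 − 36 = (s − 6)(s + 6), so |s^2 − 36| = |s − 6|·|s + 6|.
Impose δ ≤ 2 so that |s| < 8; then |s + 6| ≤ 14.
Hence |s^2 − 36| ≤ 14|s − 6|, which is < ε once |s − 6| < ε/14.
Take δ = min(2, ε/14). If 0 < |s − 6| < δ then both bounds hold and |s^2 − 36| ≤ 14|s − 6| < 14·(ε/14) = ε.

δ = min(2, ε/14)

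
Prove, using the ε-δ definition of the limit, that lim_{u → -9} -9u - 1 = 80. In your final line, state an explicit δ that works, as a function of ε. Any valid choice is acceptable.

Let ε > 0 be given. We need δ > 0 so that 0 < |u + 9| < δ implies |(-9u - 1) − 80| < ε.
|(-9u - 1) − 80| = |-9u - 81| = 9|u + 9|.
Thus it suffices that |u + 9| < ε/9.
Take δ = ε/9. If 0 < |u + 9| < δ then |(-9u - 1) − 80| = 9|u + 9| < 9·(ε/9) = ε.

δ = ε/9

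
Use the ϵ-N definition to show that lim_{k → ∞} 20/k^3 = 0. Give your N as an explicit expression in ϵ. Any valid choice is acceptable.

Fix ϵ > 0. For k ≥ 1, |20/k^3 − 0| = 20/k^3.
20/k^3 < ϵ ⇔ k^3 > 20/ϵ ⇔ k > (20/ϵ)^{1/3}.
Take N = (20/ϵ)^{1/3}. Then k > N implies 20/k^3 < ϵ.

N = (20/ϵ)^{1/3}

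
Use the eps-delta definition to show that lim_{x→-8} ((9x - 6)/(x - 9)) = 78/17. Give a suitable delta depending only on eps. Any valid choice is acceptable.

delta = min(17/2, (289/150)eps)

Fix eps > 0. We want delta > 0 with 0 < |x + 8| < delta ⇒ |(9x - 6)/(x - 9) − (78/17)| < eps.
Combining over a common denominator, (9x - 6)/(x - 9) − (78/17) = [(9x - 6)·(-17) − (-78)·(x - 9)] / [(-17)·(x - 9)] = -75(x + 8) / ((-17)(x - 9)).
So |(9x - 6)/(x - 9) − (78/17)| = 75|x + 8| / (17·|x − 9|).
Require delta ≤ 17/2, so |x − 9| ≥ |-17| − |x + 8| > 17 − 17/2 = 17/2.
Hence |(9x - 6)/(x - 9) − (78/17)| < 75|x + 8|/(17·(17/2)) = (150/289)|x + 8|, which is < eps once |x + 8| < (289/150)eps.
Take delta = min(17/2, (289/150)eps). Then 0 < |x + 8| < delta forces both bounds, so |(9x - 6)/(x - 9) − (78/17)| < eps.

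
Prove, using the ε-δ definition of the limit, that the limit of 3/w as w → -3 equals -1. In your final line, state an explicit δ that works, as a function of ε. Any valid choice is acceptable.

δ = min(3/2, (3/2)ε)

Suppose ε > 0. We seek δ > 0 such that 0 < |w + 3| < δ implies |3/w + 1| < ε.
|3/w + 1| = 3·|-3 − w|/(3·|w|) = 3|w + 3|/(3|w|).
Restrict δ ≤ 3/2. Then |w + 3| < 3/2 gives |w| > 3/2, so 3|w| > 9/2.
Then |3/w + 1| < 3|w + 3|/(9/2), which is < ε when |w + 3| < (3/2)ε.
Take δ = min(3/2, (3/2)ε). Then 0 < |w + 3| < δ gives both |w + 3| < 3/2 and |w + 3| < (3/2)ε, so |3/w + 1| < ε.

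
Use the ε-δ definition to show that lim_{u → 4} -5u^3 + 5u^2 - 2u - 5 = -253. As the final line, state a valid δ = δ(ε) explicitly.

Suppose ε > 0. We want δ > 0 such that 0 < |u − 4| < δ implies |(-5u^3 + 5u^2 - 2u - 5) + 253| < ε.
(-5u^3 + 5u^2 - 2u - 5) + 253 = -5u^3 + 5u^2 - 2u + 248 = (u − 4)(-5u^2 - 15u - 62).
So |(-5u^3 + 5u^2 - 2u - 5) + 253| = |u − 4|·|-5u^2 - 15u - 62|.
Require δ ≤ 1. Then |u − 4| < 1 gives |u| < 5, and by the triangle inequality |-5u^2 - 15u - 62| ≤ 5·5^2 + 15·5 + 62 = 262.
Hence |(-5u^3 + 5u^2 - 2u - 5) + 253| ≤ 262|u − 4| < ε provided |u − 4| < ε/262.
Take δ = min(1, ε/262). Then 0 < |u − 4| < δ gives both |u − 4| < 1 and |u − 4| < ε/262, so |(-5u^3 + 5u^2 - 2u - 5) + 253| < ε.

δ = min(1, ε/262)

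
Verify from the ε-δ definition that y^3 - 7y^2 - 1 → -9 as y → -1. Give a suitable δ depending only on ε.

Fix ε > 0. We want δ > 0 such that 0 < |y + 1| < δ implies |(y^3 - 7y^2 - 1) + 9| < ε.
(y^3 - 7y^2 - 1) + 9 = y^3 - 7y^2 + 8 = (y + 1)(y^2 - 8y + 8).
So |(y^3 - 7y^2 - 1) + 9| = |y + 1|·|y^2 - 8y + 8|.
Assume first that |y + 1| < 2, so |y| < 3. Then |y^2 - 8y + 8| ≤ 3^2 + 8·3 + 8 = 41.
Hence |(y^3 - 7y^2 - 1) + 9| ≤ 41|y + 1| < ε provided |y + 1| < ε/41.
Choosing δ = min(2, ε/41) ensures both conditions, hence |(y^3 - 7y^2 - 1) + 9| < ε.

δ = min(2, ε/41)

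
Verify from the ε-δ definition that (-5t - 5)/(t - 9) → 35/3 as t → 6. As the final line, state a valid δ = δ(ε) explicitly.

δ = min(3/2, (9/100)ε)

Fix ε > 0. We want δ > 0 with 0 < |t − 6| < δ ⇒ |(-5t - 5)/(t - 9) − (35/3)| < ε.
Combining over a common denominator, (-5t - 5)/(t - 9) − (35/3) = [(-5t - 5)·(-3) − (-35)·(t - 9)] / [(-3)·(t - 9)] = 50(t − 6) / ((-3)(t - 9)).
So |(-5t - 5)/(t - 9) − (35/3)| = 50|t − 6| / (3·|t − 9|).
Require δ ≤ 3/2, so |t − 9| ≥ |-3| − |t − 6| > 3 − 3/2 = 3/2.
Hence |(-5t - 5)/(t - 9) − (35/3)| < 50|t − 6|/(3·(3/2)) = (100/9)|t − 6|, which is < ε once |t − 6| < (9/100)ε.
Take δ = min(3/2, (9/100)ε). Then 0 < |t − 6| < δ forces both bounds, so |(-5t - 5)/(t - 9) − (35/3)| < ε.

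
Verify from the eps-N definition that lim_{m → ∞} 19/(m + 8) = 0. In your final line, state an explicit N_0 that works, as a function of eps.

Let eps > 0. For m ≥ 1, |19/(m + 8) − 0| = 19/(m + 8) ≤ 19/m.
We need 19/m < eps, i.e. m > 19/eps.
Take N_0 = 19/eps. If m > N_0 then |19/(m + 8)| ≤ 19/m < eps.

N_0 = 19/eps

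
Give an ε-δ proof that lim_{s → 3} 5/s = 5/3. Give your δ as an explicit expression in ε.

δ = min(3/2, (9/10)ε)

Suppose ε > 0. We seek δ > 0 such that 0 < |s − 3| < δ implies |5/s − (5/3)| < ε.
|5/s − (5/3)| = 5·|3 − s|/(3·|s|) = 5|s − 3|/(3|s|).
Require δ ≤ 3/2 so that |s| > 3 − 3/2 = 3/2, hence 3|s| > 9/2.
Then |5/s − (5/3)| < 5|s − 3|/(9/2), which is < ε when |s − 3| < (9/10)ε.
Take δ = min(3/2, (9/10)ε). Then 0 < |s − 3| < δ gives both |s − 3| < 3/2 and |s − 3| < (9/10)ε, so |5/s − (5/3)| < ε.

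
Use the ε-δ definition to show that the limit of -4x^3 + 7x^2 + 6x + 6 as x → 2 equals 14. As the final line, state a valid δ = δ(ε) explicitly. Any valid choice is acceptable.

Let ε > 0 be given. We want δ > 0 such that 0 < |x − 2| < δ implies |(-4x^3 + 7x^2 + 6x + 6) − 14| < ε.
(-4x^3 + 7x^2 + 6x + 6) − 14 = -4x^3 + 7x^2 + 6x - 8 = (x − 2)(-4x^2 - x + 4).
So |(-4x^3 + 7x^2 + 6x + 6) − 14| = |x − 2|·|-4x^2 - x + 4|.
Assume first that |x − 2| < 1, so |x| < 3. Then |-4x^2 - x + 4| ≤ 4·3^2 + 3 + 4 = 43.
Hence |(-4x^3 + 7x^2 + 6x + 6) − 14| ≤ 43|x − 2| < ε provided |x − 2| < ε/43.
Take δ = min(1, ε/43). Then 0 < |x − 2| < δ gives both |x − 2| < 1 and |x − 2| < ε/43, so |(-4x^3 + 7x^2 + 6x + 6) − 14| < ε.

δ = min(1, ε/43)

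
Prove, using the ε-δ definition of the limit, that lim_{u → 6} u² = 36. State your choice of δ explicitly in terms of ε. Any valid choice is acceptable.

Suppose ε > 0. We seek δ > 0 with 0 < |u − 6| < δ ⇒ |u² − 36| < ε.
Factor: u² − 36 = (u − 6)(u + 6), so |u² − 36| = |u − 6|·|u + 6|.
Impose δ ≤ 1 so that |u| < 7; then |u + 6| ≤ 13.
Hence |u² − 36| ≤ 13|u − 6|, which is < ε once |u − 6| < ε/13.
Take δ = min(1, ε/13). If 0 < |u − 6| < δ then both bounds hold and |u² − 36| ≤ 13|u − 6| < 13·(ε/13) = ε.

δ = min(1, ε/13)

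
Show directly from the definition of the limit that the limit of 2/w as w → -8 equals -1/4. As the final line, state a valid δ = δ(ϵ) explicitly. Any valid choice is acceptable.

δ = min(4, 16ϵ)

Let ϵ > 0 be given. We seek δ > 0 such that 0 < |w + 8| < δ implies |2/w + 1/4| < ϵ.
|2/w + 1/4| = 2·|-8 − w|/(8·|w|) = 2|w + 8|/(8|w|).
Require δ ≤ 4 so that |w| > 8 − 4 = 4, hence 8|w| > 32.
Then |2/w + 1/4| < 2|w + 8|/32, which is < ϵ when |w + 8| < 16ϵ.
Take δ = min(4, 16ϵ). Then 0 < |w + 8| < δ gives both |w + 8| < 4 and |w + 8| < 16ϵ, so |2/w + 1/4| < ϵ.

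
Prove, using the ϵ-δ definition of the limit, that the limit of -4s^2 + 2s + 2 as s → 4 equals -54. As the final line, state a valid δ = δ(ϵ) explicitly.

δ = min(2, ϵ/38)

Let ϵ > 0. We want δ > 0 such that 0 < |s − 4| < δ implies |(-4s^2 + 2s + 2) + 54| < ϵ.
(-4s^2 + 2s + 2) + 54 = -4s^2 + 2s + 56 = (s − 4)(-4s - 14).
So |(-4s^2 + 2s + 2) + 54| = |s − 4|·|-4s - 14|.
Require δ ≤ 2. Then |s − 4| < 2 gives |s| < 6, and by the triangle inequality |-4s - 14| ≤ 4·6 + 14 = 38.
Hence |(-4s^2 + 2s + 2) + 54| ≤ 38|s − 4| < ϵ provided |s − 4| < ϵ/38.
Choosing δ = min(2, ϵ/38) ensures both conditions, hence |(-4s^2 + 2s + 2) + 54| < ϵ.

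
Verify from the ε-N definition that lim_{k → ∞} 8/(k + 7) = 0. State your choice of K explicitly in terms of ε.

K = 8/ε

Let ε > 0. For k ≥ 1, |8/(k + 7) − 0| = 8/(k + 7) ≤ 8/k.
We need 8/k < ε, i.e. k > 8/ε.
Take K = 8/ε. If k > K then |8/(k + 7)| ≤ 8/k < ε.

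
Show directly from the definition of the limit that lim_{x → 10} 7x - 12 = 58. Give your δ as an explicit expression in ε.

δ = ε/7

Let ε > 0. We need δ > 0 so that 0 < |x − 10| < δ implies |(7x - 12) − 58| < ε.
|(7x - 12) − 58| = |7x - 70| = 7|x − 10|.
So 7|x − 10| < ε exactly when |x − 10| < ε/7.
Choosing δ = ε/7 gives |(7x - 12) − 58| = 7|x − 10| < ε whenever |x − 10| < δ.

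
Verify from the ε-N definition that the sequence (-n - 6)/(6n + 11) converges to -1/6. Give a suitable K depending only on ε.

K = (25/36)/ε

Fix ε > 0. For n ≥ 1, |(-n - 6)/(6n + 11) + 1/6| = |-25|/(6(6n + 11)) = 25/(6(6n + 11)).
Since 6n + 11 ≥ 6n for n ≥ 1, this is ≤ 25/(6·6n) = (25/36)/n.
So |(-n - 6)/(6n + 11) + 1/6| < ε whenever n > (25/36)/ε.
Take K = (25/36)/ε. If n > K then |(-n - 6)/(6n + 11) + 1/6| ≤ (25/36)/n < ε.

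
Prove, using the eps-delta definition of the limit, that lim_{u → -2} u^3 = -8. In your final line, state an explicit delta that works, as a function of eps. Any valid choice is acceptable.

Let eps > 0 be given. We seek delta > 0 with 0 < |u + 2| < delta ⇒ |u^3 + 8| < eps.
Factor: u^3 + 8 = (u + 2)(u^2 - 2u + 4), so |u^3 + 8| = |u + 2|·|u^2 - 2u + 4|.
Impose delta ≤ 2 so that |u| < 4; then |u^2 - 2u + 4| ≤ 28.
Hence |u^3 + 8| ≤ 28|u + 2|, which is < eps once |u + 2| < eps/28.
Take delta = min(2, eps/28). If 0 < |u + 2| < delta then both bounds hold and |u^3 + 8| ≤ 28|u + 2| < 28·(eps/28) = eps.

delta = min(2, eps/28)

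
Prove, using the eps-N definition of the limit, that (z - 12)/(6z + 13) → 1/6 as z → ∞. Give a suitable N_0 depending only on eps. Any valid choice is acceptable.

Fix eps > 0. We seek N_0 > 0 such that z > N_0 implies |(z - 12)/(6z + 13) − (1/6)| < eps.
(z - 12)/(6z + 13) − (1/6) = (6(z - 12) − (6z + 13)) / (6(6z + 13)) = -85/(6(6z + 13)).
For z > 0 we have 6z + 13 > 6z, so |(z - 12)/(6z + 13) − (1/6)| = 85/(6(6z + 13)) < 85/(6·6z) = (85/36)/z.
Thus |(z - 12)/(6z + 13) − (1/6)| < eps whenever z > (85/36)/eps.
Take N_0 = (85/36)/eps. If z > N_0 then |(z - 12)/(6z + 13) − (1/6)| < (85/36)/z < eps.

N_0 = (85/36)/eps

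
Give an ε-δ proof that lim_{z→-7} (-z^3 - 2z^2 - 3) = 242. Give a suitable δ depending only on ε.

Suppose ε > 0. We want δ > 0 such that 0 < |z + 7| < δ implies |(-z^3 - 2z^2 - 3) − 242| < ε.
(-z^3 - 2z^2 - 3) − 242 = -z^3 - 2z^2 - 245 = (z + 7)(-z^2 + 5z - 35).
So |(-z^3 - 2z^2 - 3) − 242| = |z + 7|·|-z^2 + 5z - 35|.
Require δ ≤ 2. Then |z + 7| < 2 gives |z| < 9, and by the triangle inequality |-z^2 + 5z - 35| ≤ 9^2 + 5·9 + 35 = 161.
Hence |(-z^3 - 2z^2 - 3) − 242| ≤ 161|z + 7| < ε provided |z + 7| < ε/161.
Take δ = min(2, ε/161). Then 0 < |z + 7| < δ gives both |z + 7| < 2 and |z + 7| < ε/161, so |(-z^3 - 2z^2 - 3) − 242| < ε.

δ = min(2, ε/161)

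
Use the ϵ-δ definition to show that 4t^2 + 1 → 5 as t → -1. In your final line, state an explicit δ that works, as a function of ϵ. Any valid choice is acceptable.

δ = min(2, ϵ/16)

Let ϵ > 0 be given. We want δ > 0 such that 0 < |t + 1| < δ implies |(4t^2 + 1) − 5| < ϵ.
(4t^2 + 1) − 5 = 4t^2 - 4 = (t + 1)(4t - 4).
So |(4t^2 + 1) − 5| = |t + 1|·|4t - 4|.
Require δ ≤ 2. Then |t + 1| < 2 gives |t| < 3, and by the triangle inequality |4t - 4| ≤ 4·3 + 4 = 16.
Hence |(4t^2 + 1) − 5| ≤ 16|t + 1| < ϵ provided |t + 1| < ϵ/16.
Choosing δ = min(2, ϵ/16) ensures both conditions, hence |(4t^2 + 1) − 5| < ϵ.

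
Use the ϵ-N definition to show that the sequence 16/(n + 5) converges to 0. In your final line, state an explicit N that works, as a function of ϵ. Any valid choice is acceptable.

N = 16/ϵ

Let ϵ > 0. For n ≥ 1, |16/(n + 5) − 0| = 16/(n + 5) ≤ 16/n.
We need 16/n < ϵ, i.e. n > 16/ϵ.
Take N = 16/ϵ. If n > N then |16/(n + 5)| ≤ 16/n < ϵ.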